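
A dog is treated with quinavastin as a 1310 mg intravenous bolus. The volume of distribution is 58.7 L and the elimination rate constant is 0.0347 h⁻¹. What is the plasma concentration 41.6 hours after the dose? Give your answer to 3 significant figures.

5.27 µg/mL

C₀ = dose / V = 1310 / 58.7 = 22.32 µg/mL
C(t) = C₀ e^(−kt) = 22.32 × e^(−0.03470 × 41.6) = 22.32 × e^(−1.444) = 22.32 × 0.2361 ≈ 5.27 µg/mL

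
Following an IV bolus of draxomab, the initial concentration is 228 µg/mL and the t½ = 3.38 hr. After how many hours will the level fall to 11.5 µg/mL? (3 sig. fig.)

14.6 hours

k = ln 2 / 3.38 = 0.2051 hr⁻¹
C(t) = C₀ e^(−kt)  ⇒  t = ln(C₀/C) / k
t = ln(228/11.5) / 0.2051 = 2.987 / 0.2051 ≈ 14.6 hours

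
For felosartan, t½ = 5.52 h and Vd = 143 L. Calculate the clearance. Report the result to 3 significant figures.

k = ln 2 / t½ = ln 2 / 5.52 = 0.1256 h⁻¹
CL = k · V = 0.1256 × 143 ≈ 18.0 L/h

18.0 L/h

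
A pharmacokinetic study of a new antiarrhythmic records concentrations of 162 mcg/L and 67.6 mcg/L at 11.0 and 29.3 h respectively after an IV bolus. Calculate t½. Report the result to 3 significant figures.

k = ln(C₁/C₂) / (t₂ − t₁) = ln(162/67.6) / (29.3 − 11.0)
  = 0.8740 / 18.30 = 0.04776 h⁻¹
t½ = ln 2 / k = ln 2 / 0.04776 ≈ 14.5 hours

14.5 hours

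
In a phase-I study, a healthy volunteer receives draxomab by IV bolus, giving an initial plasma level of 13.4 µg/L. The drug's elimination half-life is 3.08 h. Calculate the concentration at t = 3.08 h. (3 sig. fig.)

k = ln 2 / 3.08 = 0.2250 h⁻¹
3.08 h is 1.000 half-lives, so C = 13.4 × (1/2)^1.000 = 13.4 × 0.5000 ≈ 6.70 µg/L

6.70 µg/L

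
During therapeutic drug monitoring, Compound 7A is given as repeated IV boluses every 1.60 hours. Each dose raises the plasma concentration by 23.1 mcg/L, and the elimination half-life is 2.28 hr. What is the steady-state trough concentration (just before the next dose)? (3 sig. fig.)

k = ln 2 / 2.28 = 0.3040 hr⁻¹
Fraction remaining after one interval: e^(−kτ) = e^(−0.3040 × 1.60) = 0.6148
R = 1 / (1 − 0.6148) = 2.596
Css,max = 23.1 × 2.596 = 59.97 mcg/L
Css,min = Css,max × e^(−kτ) = 59.97 × 0.6148 ≈ 36.9 mcg/L

36.9 mcg/L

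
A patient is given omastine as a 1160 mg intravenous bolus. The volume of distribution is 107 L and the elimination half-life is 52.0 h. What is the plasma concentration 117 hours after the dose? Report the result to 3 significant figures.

2.28 µg/mL

C₀ = dose / V = 1160 / 107 = 10.84 µg/mL
k = ln 2 / 52.0 = 0.01333 h⁻¹
C(t) = C₀ e^(−kt) = 10.84 × e^(−0.01333 × 117) = 10.84 × e^(−1.560) = 10.84 × 0.2102 ≈ 2.28 µg/mL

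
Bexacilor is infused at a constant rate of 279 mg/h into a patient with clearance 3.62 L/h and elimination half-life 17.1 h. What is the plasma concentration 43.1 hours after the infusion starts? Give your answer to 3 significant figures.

63.6 µg/mL

Css = rate / CL = 279 / 3.62 = 77.07 µg/mL
k = ln 2 / 17.1 = 0.04053 h⁻¹
C(t) = Css (1 − e^(−kt)) = 77.07 × (1 − e^(−1.747)) = 77.07 × 0.8257 ≈ 63.6 µg/mL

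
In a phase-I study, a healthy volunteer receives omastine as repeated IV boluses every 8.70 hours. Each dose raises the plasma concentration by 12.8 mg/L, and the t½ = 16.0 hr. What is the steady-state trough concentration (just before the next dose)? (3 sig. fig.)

k = ln 2 / 16.0 = 0.04332 hr⁻¹
Fraction remaining after one interval: e^(−kτ) = e^(−0.04332 × 8.70) = 0.6860
R = 1 / (1 − 0.6860) = 3.185
Css,max = 12.8 × 3.185 = 40.76 mg/L
Css,min = Css,max × e^(−kτ) = 40.76 × 0.6860 ≈ 28.0 mg/L

28.0 mg/L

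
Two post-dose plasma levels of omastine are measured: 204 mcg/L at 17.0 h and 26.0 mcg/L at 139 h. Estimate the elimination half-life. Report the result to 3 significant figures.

41.0 hours

k = ln(C₁/C₂) / (t₂ − t₁) = ln(204/26.0) / (139 − 17.0)
  = 2.060 / 122.0 = 0.01689 h⁻¹
t½ = ln 2 / k = ln 2 / 0.01689 ≈ 41.0 hours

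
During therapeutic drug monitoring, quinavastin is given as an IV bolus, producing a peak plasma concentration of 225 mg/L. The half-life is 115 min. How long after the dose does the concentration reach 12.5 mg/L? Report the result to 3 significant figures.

k = ln 2 / 115 = 0.006027 min⁻¹
C(t) = C₀ e^(−kt)  ⇒  t = ln(C₀/C) / k
t = ln(225/12.5) / 0.006027 = 2.890 / 0.006027 ≈ 480 minutes

480 minutes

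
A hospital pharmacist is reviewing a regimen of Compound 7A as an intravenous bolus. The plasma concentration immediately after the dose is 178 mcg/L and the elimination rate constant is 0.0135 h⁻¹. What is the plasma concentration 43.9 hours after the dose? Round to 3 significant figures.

98.4 mcg/L

C(t) = C₀ e^(−kt) = 178 × e^(−0.01350 × 43.9) = 178 × e^(−0.5927) = 178 × 0.5529 ≈ 98.4 mcg/L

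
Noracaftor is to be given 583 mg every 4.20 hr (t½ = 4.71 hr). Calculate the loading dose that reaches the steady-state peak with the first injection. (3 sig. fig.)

k = ln 2 / 4.71 = 0.1472 hr⁻¹
Accumulation ratio R = 1 / (1 − e^(−kτ)) = 1 / (1 − e^(−0.1472×4.20)) = 1 / (1 − 0.5390) = 2.169
Loading dose = maintenance dose × R = 583 × 2.169 ≈ 1260 mg

1260 mg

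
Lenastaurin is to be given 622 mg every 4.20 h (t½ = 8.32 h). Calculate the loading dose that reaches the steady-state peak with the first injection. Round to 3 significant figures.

2110 mg

k = ln 2 / 8.32 = 0.08331 h⁻¹
Accumulation ratio R = 1 / (1 − e^(−kτ)) = 1 / (1 − e^(−0.08331×4.20)) = 1 / (1 − 0.7048) = 3.387
Loading dose = maintenance dose × R = 622 × 3.387 ≈ 2110 mg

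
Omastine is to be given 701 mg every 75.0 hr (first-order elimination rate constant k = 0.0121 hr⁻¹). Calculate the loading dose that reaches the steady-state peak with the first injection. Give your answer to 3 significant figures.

1180 mg

Accumulation ratio R = 1 / (1 − e^(−kτ)) = 1 / (1 − e^(−0.01210×75.0)) = 1 / (1 − 0.4035) = 1.677
Loading dose = maintenance dose × R = 701 × 1.677 ≈ 1180 mg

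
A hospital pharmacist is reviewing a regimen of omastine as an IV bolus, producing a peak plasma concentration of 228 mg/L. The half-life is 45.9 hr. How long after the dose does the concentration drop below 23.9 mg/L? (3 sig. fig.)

k = ln 2 / 45.9 = 0.01510 hr⁻¹
C(t) = C₀ e^(−kt)  ⇒  t = ln(C₀/C) / k
t = ln(228/23.9) / 0.01510 = 2.255 / 0.01510 ≈ 149 hours

149 hours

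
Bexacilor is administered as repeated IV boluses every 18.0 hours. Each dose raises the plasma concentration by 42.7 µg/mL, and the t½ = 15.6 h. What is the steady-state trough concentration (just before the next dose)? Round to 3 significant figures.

k = ln 2 / 15.6 = 0.04443 h⁻¹
Fraction remaining after one interval: e^(−kτ) = e^(−0.04443 × 18.0) = 0.4494
R = 1 / (1 − 0.4494) = 1.816
Css,max = 42.7 × 1.816 = 77.56 µg/mL
Css,min = Css,max × e^(−kτ) = 77.56 × 0.4494 ≈ 34.9 µg/mL

34.9 µg/mL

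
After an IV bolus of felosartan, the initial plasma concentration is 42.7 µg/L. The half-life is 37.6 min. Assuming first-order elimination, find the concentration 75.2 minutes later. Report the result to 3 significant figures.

10.7 µg/L

k = ln 2 / 37.6 = 0.01843 min⁻¹
C(t) = C₀ e^(−kt) = 42.7 × e^(−0.01843 × 75.2) = 42.7 × e^(−1.386) = 42.7 × 0.2500 ≈ 10.7 µg/L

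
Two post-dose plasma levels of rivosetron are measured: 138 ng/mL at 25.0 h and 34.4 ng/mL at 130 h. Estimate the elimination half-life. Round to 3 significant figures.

k = ln(C₁/C₂) / (t₂ − t₁) = ln(138/34.4) / (130 − 25.0)
  = 1.389 / 105.0 = 0.01323 h⁻¹
t½ = ln 2 / k = ln 2 / 0.01323 ≈ 52.4 hours

52.4 hours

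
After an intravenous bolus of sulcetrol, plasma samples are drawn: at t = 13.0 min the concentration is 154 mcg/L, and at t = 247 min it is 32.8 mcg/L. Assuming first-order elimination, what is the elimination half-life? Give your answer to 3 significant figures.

105 minutes

k = ln(C₁/C₂) / (t₂ − t₁) = ln(154/32.8) / (247 − 13.0)
  = 1.547 / 234.0 = 0.006609 min⁻¹
t½ = ln 2 / k = ln 2 / 0.006609 ≈ 105 minutes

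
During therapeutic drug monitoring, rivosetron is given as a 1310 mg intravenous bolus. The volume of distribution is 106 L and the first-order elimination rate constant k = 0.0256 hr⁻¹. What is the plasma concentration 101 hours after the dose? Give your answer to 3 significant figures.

C₀ = dose / V = 1310 / 106 = 12.36 mg/L
C(t) = C₀ e^(−kt) = 12.36 × e^(−0.02560 × 101) = 12.36 × e^(−2.586) = 12.36 × 0.07535 ≈ 0.931 mg/L

0.931 mg/L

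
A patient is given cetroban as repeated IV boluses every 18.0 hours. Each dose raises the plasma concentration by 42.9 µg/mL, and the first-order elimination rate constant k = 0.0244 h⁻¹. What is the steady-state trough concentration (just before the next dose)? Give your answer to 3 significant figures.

Fraction remaining after one interval: e^(−kτ) = e^(−0.02440 × 18.0) = 0.6446
R = 1 / (1 − 0.6446) = 2.813
Css,max = 42.9 × 2.813 = 120.7 µg/mL
Css,min = Css,max × e^(−kτ) = 120.7 × 0.6446 ≈ 77.8 µg/mL

77.8 µg/mL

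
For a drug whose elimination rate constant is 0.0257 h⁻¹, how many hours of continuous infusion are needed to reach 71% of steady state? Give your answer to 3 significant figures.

48.2 hours

f = 1 − e^(−kt)  ⇒  t = −ln(1 − f) / k
t = −ln(1 − 0.71) / 0.02570 = 1.238 / 0.02570 ≈ 48.2 hours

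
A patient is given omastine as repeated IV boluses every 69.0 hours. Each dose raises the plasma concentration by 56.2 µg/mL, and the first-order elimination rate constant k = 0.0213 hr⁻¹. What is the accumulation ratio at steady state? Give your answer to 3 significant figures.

Fraction remaining after one interval: e^(−kτ) = e^(−0.02130 × 69.0) = 0.2300
R = 1 / (1 − 0.2300) = 1 / 0.7700 ≈ 1.30

1.30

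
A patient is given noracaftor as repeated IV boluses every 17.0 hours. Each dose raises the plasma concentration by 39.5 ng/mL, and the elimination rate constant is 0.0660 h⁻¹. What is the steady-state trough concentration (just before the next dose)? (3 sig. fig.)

Fraction remaining after one interval: e^(−kτ) = e^(−0.06600 × 17.0) = 0.3256
R = 1 / (1 − 0.3256) = 1.483
Css,max = 39.5 × 1.483 = 58.57 ng/mL
Css,min = Css,max × e^(−kτ) = 58.57 × 0.3256 ≈ 19.1 ng/mL

19.1 ng/mL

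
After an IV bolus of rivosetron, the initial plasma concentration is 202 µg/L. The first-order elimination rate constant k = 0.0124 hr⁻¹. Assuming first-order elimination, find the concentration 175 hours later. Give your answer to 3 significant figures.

C(t) = C₀ e^(−kt) = 202 × e^(−0.01240 × 175) = 202 × e^(−2.170) = 202 × 0.1142 ≈ 23.1 µg/L

23.1 µg/L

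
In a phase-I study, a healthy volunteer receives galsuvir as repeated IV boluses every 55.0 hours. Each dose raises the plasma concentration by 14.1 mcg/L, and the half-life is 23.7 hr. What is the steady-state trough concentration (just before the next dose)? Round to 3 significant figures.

3.53 mcg/L

k = ln 2 / 23.7 = 0.02925 hr⁻¹
Fraction remaining after one interval: e^(−kτ) = e^(−0.02925 × 55.0) = 0.2002
R = 1 / (1 − 0.2002) = 1.250
Css,max = 14.1 × 1.250 = 17.63 mcg/L
Css,min = Css,max × e^(−kτ) = 17.63 × 0.2002 ≈ 3.53 mcg/L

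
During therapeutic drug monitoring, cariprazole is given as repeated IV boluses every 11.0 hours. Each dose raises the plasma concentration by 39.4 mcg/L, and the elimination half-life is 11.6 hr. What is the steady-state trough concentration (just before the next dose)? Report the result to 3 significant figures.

k = ln 2 / 11.6 = 0.05975 hr⁻¹
Fraction remaining after one interval: e^(−kτ) = e^(−0.05975 × 11.0) = 0.5183
R = 1 / (1 − 0.5183) = 2.076
Css,max = 39.4 × 2.076 = 81.79 mcg/L
Css,min = Css,max × e^(−kτ) = 81.79 × 0.5183 ≈ 42.4 mcg/L

42.4 mcg/L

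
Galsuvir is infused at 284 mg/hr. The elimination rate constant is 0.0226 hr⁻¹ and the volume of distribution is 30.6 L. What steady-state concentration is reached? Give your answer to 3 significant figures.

CL = k · V = 0.0226 × 30.6 = 0.6916 L/hr
Css = rate / CL = 284 / 0.6916 ≈ 411 µg/mL

411 µg/mL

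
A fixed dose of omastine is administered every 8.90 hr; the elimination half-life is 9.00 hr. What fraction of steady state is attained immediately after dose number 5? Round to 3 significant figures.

k = ln 2 / 9.00 = 0.07702 hr⁻¹
f_n = 1 − e^(−nkτ) = 1 − e^(−5 × 0.07702 × 8.90) = 1 − e^(−3.427) = 1 − 0.03248 ≈ 0.968

0.968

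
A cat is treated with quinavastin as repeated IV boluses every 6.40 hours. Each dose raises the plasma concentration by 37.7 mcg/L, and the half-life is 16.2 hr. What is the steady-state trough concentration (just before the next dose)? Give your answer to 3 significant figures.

120 mcg/L

k = ln 2 / 16.2 = 0.04279 hr⁻¹
Fraction remaining after one interval: e^(−kτ) = e^(−0.04279 × 6.40) = 0.7605
R = 1 / (1 − 0.7605) = 4.175
Css,max = 37.7 × 4.175 = 157.4 mcg/L
Css,min = Css,max × e^(−kτ) = 157.4 × 0.7605 ≈ 120 mcg/L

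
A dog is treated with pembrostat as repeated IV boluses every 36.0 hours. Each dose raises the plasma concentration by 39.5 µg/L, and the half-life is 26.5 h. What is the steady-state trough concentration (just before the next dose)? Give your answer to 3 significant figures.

25.3 µg/L

k = ln 2 / 26.5 = 0.02616 h⁻¹
Fraction remaining after one interval: e^(−kτ) = e^(−0.02616 × 36.0) = 0.3900
R = 1 / (1 − 0.3900) = 1.639
Css,max = 39.5 × 1.639 = 64.75 µg/L
Css,min = Css,max × e^(−kτ) = 64.75 × 0.3900 ≈ 25.3 µg/L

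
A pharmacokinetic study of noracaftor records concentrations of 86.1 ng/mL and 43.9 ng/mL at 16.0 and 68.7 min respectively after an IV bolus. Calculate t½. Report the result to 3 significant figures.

54.2 minutes

k = ln(C₁/C₂) / (t₂ − t₁) = ln(86.1/43.9) / (68.7 − 16.0)
  = 0.6736 / 52.70 = 0.01278 min⁻¹
t½ = ln 2 / k = ln 2 / 0.01278 ≈ 54.2 minutes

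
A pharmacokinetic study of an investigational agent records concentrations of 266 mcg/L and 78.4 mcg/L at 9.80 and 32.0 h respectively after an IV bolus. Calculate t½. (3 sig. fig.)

k = ln(C₁/C₂) / (t₂ − t₁) = ln(266/78.4) / (32.0 − 9.80)
  = 1.222 / 22.20 = 0.05503 h⁻¹
t½ = ln 2 / k = ln 2 / 0.05503 ≈ 12.6 hours

12.6 hours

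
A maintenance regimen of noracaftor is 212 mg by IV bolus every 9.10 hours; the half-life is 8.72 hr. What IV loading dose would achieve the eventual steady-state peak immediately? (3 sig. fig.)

k = ln 2 / 8.72 = 0.07949 hr⁻¹
Accumulation ratio R = 1 / (1 − e^(−kτ)) = 1 / (1 − e^(−0.07949×9.10)) = 1 / (1 − 0.4851) = 1.942
Loading dose = maintenance dose × R = 212 × 1.942 ≈ 412 mg

412 mg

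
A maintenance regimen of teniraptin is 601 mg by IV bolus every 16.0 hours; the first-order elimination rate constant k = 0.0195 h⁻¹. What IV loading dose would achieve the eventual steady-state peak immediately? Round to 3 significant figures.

2240 mg

Accumulation ratio R = 1 / (1 − e^(−kτ)) = 1 / (1 − e^(−0.01950×16.0)) = 1 / (1 − 0.7320) = 3.731
Loading dose = maintenance dose × R = 601 × 3.731 ≈ 2240 mg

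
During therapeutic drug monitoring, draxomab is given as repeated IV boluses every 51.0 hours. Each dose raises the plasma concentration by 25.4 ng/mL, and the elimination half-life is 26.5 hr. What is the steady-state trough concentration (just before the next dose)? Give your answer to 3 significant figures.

k = ln 2 / 26.5 = 0.02616 hr⁻¹
Fraction remaining after one interval: e^(−kτ) = e^(−0.02616 × 51.0) = 0.2634
R = 1 / (1 − 0.2634) = 1.358
Css,max = 25.4 × 1.358 = 34.48 ng/mL
Css,min = Css,max × e^(−kτ) = 34.48 × 0.2634 ≈ 9.08 ng/mL

9.08 ng/mL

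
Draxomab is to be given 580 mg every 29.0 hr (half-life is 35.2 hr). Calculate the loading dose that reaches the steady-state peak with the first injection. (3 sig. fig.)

k = ln 2 / 35.2 = 0.01969 hr⁻¹
Accumulation ratio R = 1 / (1 − e^(−kτ)) = 1 / (1 − e^(−0.01969×29.0)) = 1 / (1 − 0.5649) = 2.298
Loading dose = maintenance dose × R = 580 × 2.298 ≈ 1330 mg

1330 mg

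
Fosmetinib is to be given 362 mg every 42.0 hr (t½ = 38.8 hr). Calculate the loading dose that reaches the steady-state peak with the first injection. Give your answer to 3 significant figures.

686 mg

k = ln 2 / 38.8 = 0.01786 hr⁻¹
Accumulation ratio R = 1 / (1 − e^(−kτ)) = 1 / (1 − e^(−0.01786×42.0)) = 1 / (1 − 0.4722) = 1.895
Loading dose = maintenance dose × R = 362 × 1.895 ≈ 686 mg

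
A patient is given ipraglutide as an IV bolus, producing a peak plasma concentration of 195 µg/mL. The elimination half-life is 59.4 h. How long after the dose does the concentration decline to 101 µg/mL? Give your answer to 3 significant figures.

k = ln 2 / 59.4 = 0.01167 h⁻¹
C(t) = C₀ e^(−kt)  ⇒  t = ln(C₀/C) / k
t = ln(195/101) / 0.01167 = 0.6579 / 0.01167 ≈ 56.4 hours

56.4 hours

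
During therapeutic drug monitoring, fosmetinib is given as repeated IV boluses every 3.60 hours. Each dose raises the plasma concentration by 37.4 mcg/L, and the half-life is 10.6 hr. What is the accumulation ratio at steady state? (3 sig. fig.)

4.77

k = ln 2 / 10.6 = 0.06539 hr⁻¹
Fraction remaining after one interval: e^(−kτ) = e^(−0.06539 × 3.60) = 0.7902
R = 1 / (1 − 0.7902) = 1 / 0.2098 ≈ 4.77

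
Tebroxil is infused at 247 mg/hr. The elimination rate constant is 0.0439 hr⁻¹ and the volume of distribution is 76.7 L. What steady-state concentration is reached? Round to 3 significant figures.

73.4 µg/mL

CL = k · V = 0.0439 × 76.7 = 3.367 L/hr
Css = rate / CL = 247 / 3.367 ≈ 73.4 µg/mL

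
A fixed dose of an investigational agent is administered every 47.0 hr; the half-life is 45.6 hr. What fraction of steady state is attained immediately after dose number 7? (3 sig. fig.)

0.993

k = ln 2 / 45.6 = 0.01520 hr⁻¹
f_n = 1 − e^(−nkτ) = 1 − e^(−7 × 0.01520 × 47.0) = 1 − e^(−5.001) = 1 − 0.006731 ≈ 0.993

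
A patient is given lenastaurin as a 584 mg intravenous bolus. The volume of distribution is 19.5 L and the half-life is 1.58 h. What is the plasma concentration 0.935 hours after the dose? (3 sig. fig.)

C₀ = dose / V = 584 / 19.5 = 29.95 mg/L
k = ln 2 / 1.58 = 0.4387 h⁻¹
C(t) = C₀ e^(−kt) = 29.95 × e^(−0.4387 × 0.935) = 29.95 × e^(−0.4102) = 29.95 × 0.6635 ≈ 19.9 mg/L

19.9 mg/L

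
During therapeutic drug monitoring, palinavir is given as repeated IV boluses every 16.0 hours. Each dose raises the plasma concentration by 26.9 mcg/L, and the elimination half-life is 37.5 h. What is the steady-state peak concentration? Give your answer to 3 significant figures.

k = ln 2 / 37.5 = 0.01848 h⁻¹
Fraction remaining after one interval: e^(−kτ) = e^(−0.01848 × 16.0) = 0.7440
R = 1 / (1 − 0.7440) = 3.906
Css,max = 26.9 × 3.906 ≈ 105 mcg/L

105 mcg/L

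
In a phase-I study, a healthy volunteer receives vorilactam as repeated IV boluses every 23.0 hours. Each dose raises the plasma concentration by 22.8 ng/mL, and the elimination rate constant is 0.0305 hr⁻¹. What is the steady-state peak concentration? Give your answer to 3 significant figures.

45.2 ng/mL

Fraction remaining after one interval: e^(−kτ) = e^(−0.03050 × 23.0) = 0.4958
R = 1 / (1 − 0.4958) = 1.984
Css,max = 22.8 × 1.984 ≈ 45.2 ng/mL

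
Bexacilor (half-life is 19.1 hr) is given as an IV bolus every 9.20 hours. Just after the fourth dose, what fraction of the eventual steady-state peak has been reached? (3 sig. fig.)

0.737

k = ln 2 / 19.1 = 0.03629 hr⁻¹
f_n = 1 − e^(−nkτ) = 1 − e^(−4 × 0.03629 × 9.20) = 1 − e^(−1.335) = 1 − 0.2630 ≈ 0.737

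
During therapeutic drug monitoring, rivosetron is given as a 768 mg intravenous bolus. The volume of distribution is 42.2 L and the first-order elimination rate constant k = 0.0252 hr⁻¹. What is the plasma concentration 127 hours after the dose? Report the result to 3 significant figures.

C₀ = dose / V = 768 / 42.2 = 18.20 mg/L
C(t) = C₀ e^(−kt) = 18.20 × e^(−0.02520 × 127) = 18.20 × e^(−3.200) = 18.20 × 0.04075 ≈ 0.742 mg/L

0.742 mg/L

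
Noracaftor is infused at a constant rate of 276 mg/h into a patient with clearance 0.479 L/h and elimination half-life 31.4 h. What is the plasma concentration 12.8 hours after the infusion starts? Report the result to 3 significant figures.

Css = rate / CL = 276 / 0.479 = 576.2 mg/L
k = ln 2 / 31.4 = 0.02207 h⁻¹
C(t) = Css (1 − e^(−kt)) = 576.2 × (1 − e^(−0.2826)) = 576.2 × 0.2461 ≈ 142 mg/L

142 mg/L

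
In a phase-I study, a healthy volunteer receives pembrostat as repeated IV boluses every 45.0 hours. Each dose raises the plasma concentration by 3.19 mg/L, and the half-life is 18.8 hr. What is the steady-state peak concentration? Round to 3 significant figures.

3.94 mg/L

k = ln 2 / 18.8 = 0.03687 hr⁻¹
Fraction remaining after one interval: e^(−kτ) = e^(−0.03687 × 45.0) = 0.1903
R = 1 / (1 − 0.1903) = 1.235
Css,max = 3.19 × 1.235 ≈ 3.94 mg/L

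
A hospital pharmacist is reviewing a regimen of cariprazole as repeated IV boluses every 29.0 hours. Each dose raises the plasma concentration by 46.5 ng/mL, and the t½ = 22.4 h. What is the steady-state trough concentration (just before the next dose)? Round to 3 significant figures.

32.0 ng/mL

k = ln 2 / 22.4 = 0.03094 h⁻¹
Fraction remaining after one interval: e^(−kτ) = e^(−0.03094 × 29.0) = 0.4076
R = 1 / (1 − 0.4076) = 1.688
Css,max = 46.5 × 1.688 = 78.50 ng/mL
Css,min = Css,max × e^(−kτ) = 78.50 × 0.4076 ≈ 32.0 ng/mL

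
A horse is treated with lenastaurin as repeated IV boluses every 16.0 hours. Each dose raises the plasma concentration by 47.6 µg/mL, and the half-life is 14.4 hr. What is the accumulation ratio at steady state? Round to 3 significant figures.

k = ln 2 / 14.4 = 0.04814 hr⁻¹
Fraction remaining after one interval: e^(−kτ) = e^(−0.04814 × 16.0) = 0.4629
R = 1 / (1 − 0.4629) = 1 / 0.5371 ≈ 1.86

1.86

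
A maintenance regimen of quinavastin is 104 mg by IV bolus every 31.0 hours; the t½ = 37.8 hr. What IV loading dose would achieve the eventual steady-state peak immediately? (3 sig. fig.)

240 mg

k = ln 2 / 37.8 = 0.01834 hr⁻¹
Accumulation ratio R = 1 / (1 − e^(−kτ)) = 1 / (1 − e^(−0.01834×31.0)) = 1 / (1 − 0.5664) = 2.306
Loading dose = maintenance dose × R = 104 × 2.306 ≈ 240 mg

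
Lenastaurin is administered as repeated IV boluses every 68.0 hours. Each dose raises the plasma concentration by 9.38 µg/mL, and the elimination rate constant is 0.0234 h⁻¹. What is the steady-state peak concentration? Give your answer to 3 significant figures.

Fraction remaining after one interval: e^(−kτ) = e^(−0.02340 × 68.0) = 0.2037
R = 1 / (1 − 0.2037) = 1.256
Css,max = 9.38 × 1.256 ≈ 11.8 µg/mL

11.8 µg/mL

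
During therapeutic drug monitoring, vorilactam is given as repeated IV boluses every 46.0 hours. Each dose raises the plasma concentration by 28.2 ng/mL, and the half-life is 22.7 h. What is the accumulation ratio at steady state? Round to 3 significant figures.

1.33

k = ln 2 / 22.7 = 0.03054 h⁻¹
Fraction remaining after one interval: e^(−kτ) = e^(−0.03054 × 46.0) = 0.2455
R = 1 / (1 − 0.2455) = 1 / 0.7545 ≈ 1.33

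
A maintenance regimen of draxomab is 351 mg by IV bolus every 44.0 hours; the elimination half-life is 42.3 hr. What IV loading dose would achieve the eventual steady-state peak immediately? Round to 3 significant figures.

k = ln 2 / 42.3 = 0.01639 hr⁻¹
Accumulation ratio R = 1 / (1 − e^(−kτ)) = 1 / (1 − e^(−0.01639×44.0)) = 1 / (1 − 0.4863) = 1.947
Loading dose = maintenance dose × R = 351 × 1.947 ≈ 683 mg

683 mg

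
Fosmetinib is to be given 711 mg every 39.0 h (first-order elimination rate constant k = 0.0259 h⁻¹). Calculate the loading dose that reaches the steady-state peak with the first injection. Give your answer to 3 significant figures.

Accumulation ratio R = 1 / (1 − e^(−kτ)) = 1 / (1 − e^(−0.02590×39.0)) = 1 / (1 − 0.3642) = 1.573
Loading dose = maintenance dose × R = 711 × 1.573 ≈ 1120 mg

1120 mg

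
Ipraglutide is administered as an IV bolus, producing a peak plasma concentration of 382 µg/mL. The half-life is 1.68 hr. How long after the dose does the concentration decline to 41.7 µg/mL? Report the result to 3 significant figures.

k = ln 2 / 1.68 = 0.4126 hr⁻¹
C(t) = C₀ e^(−kt)  ⇒  t = ln(C₀/C) / k
t = ln(382/41.7) / 0.4126 = 2.215 / 0.4126 ≈ 5.37 hours

5.37 hours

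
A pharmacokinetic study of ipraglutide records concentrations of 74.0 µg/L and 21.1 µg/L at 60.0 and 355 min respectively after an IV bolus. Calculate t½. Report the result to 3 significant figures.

k = ln(C₁/C₂) / (t₂ − t₁) = ln(74.0/21.1) / (355 − 60.0)
  = 1.255 / 295.0 = 0.004254 min⁻¹
t½ = ln 2 / k = ln 2 / 0.004254 ≈ 163 minutes

163 minutes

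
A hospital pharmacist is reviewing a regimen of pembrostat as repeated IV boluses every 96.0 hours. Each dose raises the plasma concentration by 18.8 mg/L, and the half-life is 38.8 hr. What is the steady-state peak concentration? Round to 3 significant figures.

k = ln 2 / 38.8 = 0.01786 hr⁻¹
Fraction remaining after one interval: e^(−kτ) = e^(−0.01786 × 96.0) = 0.1800
R = 1 / (1 − 0.1800) = 1.219
Css,max = 18.8 × 1.219 ≈ 22.9 mg/L

22.9 mg/L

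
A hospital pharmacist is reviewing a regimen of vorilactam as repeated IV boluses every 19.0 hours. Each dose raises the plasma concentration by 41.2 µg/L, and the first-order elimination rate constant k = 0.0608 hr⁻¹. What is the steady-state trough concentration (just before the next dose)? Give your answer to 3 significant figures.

18.9 µg/L

Fraction remaining after one interval: e^(−kτ) = e^(−0.06080 × 19.0) = 0.3150
R = 1 / (1 − 0.3150) = 1.460
Css,max = 41.2 × 1.460 = 60.15 µg/L
Css,min = Css,max × e^(−kτ) = 60.15 × 0.3150 ≈ 18.9 µg/L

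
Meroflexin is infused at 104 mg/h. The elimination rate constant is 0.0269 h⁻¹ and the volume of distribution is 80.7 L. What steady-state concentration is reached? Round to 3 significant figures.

CL = k · V = 0.0269 × 80.7 = 2.171 L/h
Css = rate / CL = 104 / 2.171 ≈ 47.9 µg/mL

47.9 µg/mL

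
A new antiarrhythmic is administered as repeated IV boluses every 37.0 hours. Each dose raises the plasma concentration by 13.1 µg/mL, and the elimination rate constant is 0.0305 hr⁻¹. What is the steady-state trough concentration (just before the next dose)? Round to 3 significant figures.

6.26 µg/mL

Fraction remaining after one interval: e^(−kτ) = e^(−0.03050 × 37.0) = 0.3235
R = 1 / (1 − 0.3235) = 1.478
Css,max = 13.1 × 1.478 = 19.36 µg/mL
Css,min = Css,max × e^(−kτ) = 19.36 × 0.3235 ≈ 6.26 µg/mL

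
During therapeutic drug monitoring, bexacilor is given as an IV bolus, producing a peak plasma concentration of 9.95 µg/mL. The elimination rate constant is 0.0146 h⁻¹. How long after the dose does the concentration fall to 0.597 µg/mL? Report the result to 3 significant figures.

193 hours

C(t) = C₀ e^(−kt)  ⇒  t = ln(C₀/C) / k
t = ln(9.95/0.597) / 0.01460 = 2.813 / 0.01460 ≈ 193 hours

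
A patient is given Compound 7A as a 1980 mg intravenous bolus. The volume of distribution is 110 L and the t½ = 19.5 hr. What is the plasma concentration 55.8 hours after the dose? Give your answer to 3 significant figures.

C₀ = dose / V = 1980 / 110 = 18.00 µg/mL
k = ln 2 / 19.5 = 0.03555 hr⁻¹
C(t) = C₀ e^(−kt) = 18.00 × e^(−0.03555 × 55.8) = 18.00 × e^(−1.983) = 18.00 × 0.1376 ≈ 2.48 µg/mL

2.48 µg/mL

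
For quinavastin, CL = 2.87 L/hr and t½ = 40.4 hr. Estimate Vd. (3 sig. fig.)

k = ln 2 / t½ = ln 2 / 40.4 = 0.01716 hr⁻¹
V = CL / k = 2.87 / 0.01716 ≈ 167 L

167 L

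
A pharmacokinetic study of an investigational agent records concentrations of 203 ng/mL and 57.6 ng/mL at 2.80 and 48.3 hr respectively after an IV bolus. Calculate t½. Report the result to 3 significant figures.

k = ln(C₁/C₂) / (t₂ − t₁) = ln(203/57.6) / (48.3 − 2.80)
  = 1.260 / 45.50 = 0.02769 hr⁻¹
t½ = ln 2 / k = ln 2 / 0.02769 ≈ 25.0 hours

25.0 hours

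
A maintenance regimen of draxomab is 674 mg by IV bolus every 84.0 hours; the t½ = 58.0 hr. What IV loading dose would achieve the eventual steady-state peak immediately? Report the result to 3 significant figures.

k = ln 2 / 58.0 = 0.01195 hr⁻¹
Accumulation ratio R = 1 / (1 − e^(−kτ)) = 1 / (1 − e^(−0.01195×84.0)) = 1 / (1 − 0.3665) = 1.578
Loading dose = maintenance dose × R = 674 × 1.578 ≈ 1060 mg

1060 mg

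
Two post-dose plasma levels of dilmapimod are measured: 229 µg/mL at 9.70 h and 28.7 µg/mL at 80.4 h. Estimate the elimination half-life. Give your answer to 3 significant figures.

k = ln(C₁/C₂) / (t₂ − t₁) = ln(229/28.7) / (80.4 − 9.70)
  = 2.077 / 70.70 = 0.02938 h⁻¹
t½ = ln 2 / k = ln 2 / 0.02938 ≈ 23.6 hours

23.6 hours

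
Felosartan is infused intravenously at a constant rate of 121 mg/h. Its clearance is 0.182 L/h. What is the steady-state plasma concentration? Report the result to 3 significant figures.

Css = infusion rate / CL = 121 / 0.182 ≈ 665 µg/mL

665 µg/mL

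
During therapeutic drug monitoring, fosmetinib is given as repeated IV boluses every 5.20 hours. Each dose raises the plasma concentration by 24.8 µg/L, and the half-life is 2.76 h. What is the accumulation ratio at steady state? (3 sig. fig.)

1.37

k = ln 2 / 2.76 = 0.2511 h⁻¹
Fraction remaining after one interval: e^(−kτ) = e^(−0.2511 × 5.20) = 0.2709
R = 1 / (1 − 0.2709) = 1 / 0.7291 ≈ 1.37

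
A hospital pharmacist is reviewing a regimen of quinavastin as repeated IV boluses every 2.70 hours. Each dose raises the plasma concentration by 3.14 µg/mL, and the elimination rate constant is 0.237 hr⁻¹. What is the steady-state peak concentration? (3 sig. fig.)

6.64 µg/mL

Fraction remaining after one interval: e^(−kτ) = e^(−0.2370 × 2.70) = 0.5273
R = 1 / (1 − 0.5273) = 2.116
Css,max = 3.14 × 2.116 ≈ 6.64 µg/mL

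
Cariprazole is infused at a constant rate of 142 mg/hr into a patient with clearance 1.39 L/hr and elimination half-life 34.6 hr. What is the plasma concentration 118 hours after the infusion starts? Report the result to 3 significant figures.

92.6 mg/L

Css = rate / CL = 142 / 1.39 = 102.2 mg/L
k = ln 2 / 34.6 = 0.02003 hr⁻¹
C(t) = Css (1 − e^(−kt)) = 102.2 × (1 − e^(−2.364)) = 102.2 × 0.9059 ≈ 92.6 mg/L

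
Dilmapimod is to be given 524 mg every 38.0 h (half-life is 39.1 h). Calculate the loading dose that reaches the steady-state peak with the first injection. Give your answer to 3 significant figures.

k = ln 2 / 39.1 = 0.01773 h⁻¹
Accumulation ratio R = 1 / (1 − e^(−kτ)) = 1 / (1 − e^(−0.01773×38.0)) = 1 / (1 − 0.5098) = 2.040
Loading dose = maintenance dose × R = 524 × 2.040 ≈ 1070 mg

1070 mg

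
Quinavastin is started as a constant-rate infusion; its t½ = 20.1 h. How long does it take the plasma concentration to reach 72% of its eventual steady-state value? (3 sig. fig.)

36.9 hours

k = ln 2 / 20.1 = 0.03448 h⁻¹
f = 1 − e^(−kt)  ⇒  t = −ln(1 − f) / k
t = −ln(1 − 0.72) / 0.03448 = 1.273 / 0.03448 ≈ 36.9 hours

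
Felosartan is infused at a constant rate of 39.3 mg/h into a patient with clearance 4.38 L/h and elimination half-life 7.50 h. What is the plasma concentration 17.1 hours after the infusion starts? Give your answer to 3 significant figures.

7.13 µg/mL

Css = rate / CL = 39.3 / 4.38 = 8.973 µg/mL
k = ln 2 / 7.50 = 0.09242 h⁻¹
C(t) = Css (1 − e^(−kt)) = 8.973 × (1 − e^(−1.580)) = 8.973 × 0.7941 ≈ 7.13 µg/mL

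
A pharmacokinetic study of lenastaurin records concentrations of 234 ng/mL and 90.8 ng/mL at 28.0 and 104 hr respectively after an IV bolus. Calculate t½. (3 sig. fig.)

55.6 hours

k = ln(C₁/C₂) / (t₂ − t₁) = ln(234/90.8) / (104 − 28.0)
  = 0.9467 / 76.00 = 0.01246 hr⁻¹
t½ = ln 2 / k = ln 2 / 0.01246 ≈ 55.6 hours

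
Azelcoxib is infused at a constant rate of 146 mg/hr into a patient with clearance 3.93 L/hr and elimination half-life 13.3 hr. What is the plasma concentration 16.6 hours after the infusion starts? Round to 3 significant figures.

Css = rate / CL = 146 / 3.93 = 37.15 µg/mL
k = ln 2 / 13.3 = 0.05212 hr⁻¹
C(t) = Css (1 − e^(−kt)) = 37.15 × (1 − e^(−0.8651)) = 37.15 × 0.5790 ≈ 21.5 µg/mL

21.5 µg/mL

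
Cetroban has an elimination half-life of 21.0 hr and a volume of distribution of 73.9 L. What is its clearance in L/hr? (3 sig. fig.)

2.44 L/hr

k = ln 2 / t½ = ln 2 / 21.0 = 0.03301 hr⁻¹
CL = k · V = 0.03301 × 73.9 ≈ 2.44 L/hr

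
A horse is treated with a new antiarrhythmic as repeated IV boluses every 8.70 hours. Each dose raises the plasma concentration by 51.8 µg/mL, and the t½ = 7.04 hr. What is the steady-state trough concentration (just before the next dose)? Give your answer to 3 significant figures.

k = ln 2 / 7.04 = 0.09846 hr⁻¹
Fraction remaining after one interval: e^(−kτ) = e^(−0.09846 × 8.70) = 0.4246
R = 1 / (1 − 0.4246) = 1.738
Css,max = 51.8 × 1.738 = 90.03 µg/mL
Css,min = Css,max × e^(−kτ) = 90.03 × 0.4246 ≈ 38.2 µg/mL

38.2 µg/mL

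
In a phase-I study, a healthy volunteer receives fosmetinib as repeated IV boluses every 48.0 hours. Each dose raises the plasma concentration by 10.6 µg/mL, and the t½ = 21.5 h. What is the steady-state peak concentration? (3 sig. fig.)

k = ln 2 / 21.5 = 0.03224 h⁻¹
Fraction remaining after one interval: e^(−kτ) = e^(−0.03224 × 48.0) = 0.2128
R = 1 / (1 − 0.2128) = 1.270
Css,max = 10.6 × 1.270 ≈ 13.5 µg/mL

13.5 µg/mL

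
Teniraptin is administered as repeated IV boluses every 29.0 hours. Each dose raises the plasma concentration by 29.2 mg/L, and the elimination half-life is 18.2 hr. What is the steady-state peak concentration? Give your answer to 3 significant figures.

k = ln 2 / 18.2 = 0.03809 hr⁻¹
Fraction remaining after one interval: e^(−kτ) = e^(−0.03809 × 29.0) = 0.3314
R = 1 / (1 − 0.3314) = 1.496
Css,max = 29.2 × 1.496 ≈ 43.7 mg/L

43.7 mg/L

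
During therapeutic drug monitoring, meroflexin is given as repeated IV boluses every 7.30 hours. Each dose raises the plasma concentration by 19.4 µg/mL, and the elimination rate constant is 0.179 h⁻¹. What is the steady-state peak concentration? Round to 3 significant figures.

Fraction remaining after one interval: e^(−kτ) = e^(−0.1790 × 7.30) = 0.2707
R = 1 / (1 − 0.2707) = 1.371
Css,max = 19.4 × 1.371 ≈ 26.6 µg/mL

26.6 µg/mL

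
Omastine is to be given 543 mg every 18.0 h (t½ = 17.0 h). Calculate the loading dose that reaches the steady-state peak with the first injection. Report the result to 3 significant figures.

1040 mg

k = ln 2 / 17.0 = 0.04077 h⁻¹
Accumulation ratio R = 1 / (1 − e^(−kτ)) = 1 / (1 − e^(−0.04077×18.0)) = 1 / (1 − 0.4800) = 1.923
Loading dose = maintenance dose × R = 543 × 1.923 ≈ 1040 mg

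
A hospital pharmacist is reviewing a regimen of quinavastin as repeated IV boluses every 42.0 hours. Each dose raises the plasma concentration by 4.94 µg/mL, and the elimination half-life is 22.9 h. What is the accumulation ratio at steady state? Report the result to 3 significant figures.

1.39

k = ln 2 / 22.9 = 0.03027 h⁻¹
Fraction remaining after one interval: e^(−kτ) = e^(−0.03027 × 42.0) = 0.2805
R = 1 / (1 − 0.2805) = 1 / 0.7195 ≈ 1.39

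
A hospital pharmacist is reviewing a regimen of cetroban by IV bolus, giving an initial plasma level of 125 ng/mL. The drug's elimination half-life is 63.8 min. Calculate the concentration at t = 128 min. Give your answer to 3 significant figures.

k = ln 2 / 63.8 = 0.01086 min⁻¹
128 min is 2.006 half-lives, so C = 125 × (1/2)^2.006 = 125 × 0.2489 ≈ 31.1 ng/mL

31.1 ng/mL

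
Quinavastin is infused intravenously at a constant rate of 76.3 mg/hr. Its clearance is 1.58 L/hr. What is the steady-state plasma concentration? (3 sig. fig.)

48.3 mg/L

Css = infusion rate / CL = 76.3 / 1.58 ≈ 48.3 mg/L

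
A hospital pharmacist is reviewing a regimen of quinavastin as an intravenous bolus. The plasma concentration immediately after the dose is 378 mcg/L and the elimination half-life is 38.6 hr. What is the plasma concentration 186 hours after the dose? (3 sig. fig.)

k = ln 2 / 38.6 = 0.01796 hr⁻¹
186 hr is 4.819 half-lives, so C = 378 × (1/2)^4.819 = 378 × 0.03544 ≈ 13.4 mcg/L

13.4 mcg/L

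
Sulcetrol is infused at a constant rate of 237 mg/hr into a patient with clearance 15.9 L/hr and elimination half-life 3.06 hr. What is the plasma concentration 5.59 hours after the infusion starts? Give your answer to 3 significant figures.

10.7 µg/mL

Css = rate / CL = 237 / 15.9 = 14.91 µg/mL
k = ln 2 / 3.06 = 0.2265 hr⁻¹
C(t) = Css (1 − e^(−kt)) = 14.91 × (1 − e^(−1.266)) = 14.91 × 0.7181 ≈ 10.7 µg/mL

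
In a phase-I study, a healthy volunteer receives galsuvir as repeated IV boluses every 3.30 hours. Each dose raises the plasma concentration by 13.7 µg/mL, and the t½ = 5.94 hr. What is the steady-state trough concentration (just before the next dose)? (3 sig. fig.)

29.2 µg/mL

k = ln 2 / 5.94 = 0.1167 hr⁻¹
Fraction remaining after one interval: e^(−kτ) = e^(−0.1167 × 3.30) = 0.6804
R = 1 / (1 − 0.6804) = 3.129
Css,max = 13.7 × 3.129 = 42.87 µg/mL
Css,min = Css,max × e^(−kτ) = 42.87 × 0.6804 ≈ 29.2 µg/mL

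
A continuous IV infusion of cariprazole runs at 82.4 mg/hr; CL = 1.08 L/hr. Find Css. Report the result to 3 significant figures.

Css = infusion rate / CL = 82.4 / 1.08 ≈ 76.3 µg/mL

76.3 µg/mL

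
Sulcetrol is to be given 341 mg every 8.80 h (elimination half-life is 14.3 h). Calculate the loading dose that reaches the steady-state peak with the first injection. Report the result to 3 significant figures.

982 mg

k = ln 2 / 14.3 = 0.04847 h⁻¹
Accumulation ratio R = 1 / (1 − e^(−kτ)) = 1 / (1 − e^(−0.04847×8.80)) = 1 / (1 − 0.6528) = 2.880
Loading dose = maintenance dose × R = 341 × 2.880 ≈ 982 mg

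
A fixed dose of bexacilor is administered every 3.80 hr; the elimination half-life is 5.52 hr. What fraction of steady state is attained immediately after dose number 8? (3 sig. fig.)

k = ln 2 / 5.52 = 0.1256 hr⁻¹
f_n = 1 − e^(−nkτ) = 1 − e^(−8 × 0.1256 × 3.80) = 1 − e^(−3.817) = 1 − 0.02199 ≈ 0.978

0.978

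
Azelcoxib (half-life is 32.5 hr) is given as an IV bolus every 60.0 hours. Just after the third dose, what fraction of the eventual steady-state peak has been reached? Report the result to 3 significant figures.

0.978

k = ln 2 / 32.5 = 0.02133 hr⁻¹
f_n = 1 − e^(−nkτ) = 1 − e^(−3 × 0.02133 × 60.0) = 1 − e^(−3.839) = 1 − 0.02152 ≈ 0.978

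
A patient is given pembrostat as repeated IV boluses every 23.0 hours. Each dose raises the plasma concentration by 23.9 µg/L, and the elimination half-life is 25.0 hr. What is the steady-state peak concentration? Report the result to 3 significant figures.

50.7 µg/L

k = ln 2 / 25.0 = 0.02773 hr⁻¹
Fraction remaining after one interval: e^(−kτ) = e^(−0.02773 × 23.0) = 0.5285
R = 1 / (1 − 0.5285) = 2.121
Css,max = 23.9 × 2.121 ≈ 50.7 µg/L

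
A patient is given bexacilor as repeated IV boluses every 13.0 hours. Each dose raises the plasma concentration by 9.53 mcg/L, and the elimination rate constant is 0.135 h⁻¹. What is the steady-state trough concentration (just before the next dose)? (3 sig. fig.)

1.99 mcg/L

Fraction remaining after one interval: e^(−kτ) = e^(−0.1350 × 13.0) = 0.1729
R = 1 / (1 − 0.1729) = 1.209
Css,max = 9.53 × 1.209 = 11.52 mcg/L
Css,min = Css,max × e^(−kτ) = 11.52 × 0.1729 ≈ 1.99 mcg/L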